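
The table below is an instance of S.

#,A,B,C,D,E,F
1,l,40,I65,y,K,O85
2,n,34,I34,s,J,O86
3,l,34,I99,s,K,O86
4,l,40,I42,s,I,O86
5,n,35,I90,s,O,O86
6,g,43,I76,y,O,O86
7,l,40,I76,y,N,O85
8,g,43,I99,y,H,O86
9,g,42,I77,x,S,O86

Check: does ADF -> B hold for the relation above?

No

(A=l, D=y, F=O85): rows 1, 7 → B = 40, 40 ✓
(A=n, D=s, F=O86): rows 2, 5 → B takes values {34, 35} — violation
(A=l, D=s, F=O86): rows 3, 4 → B takes values {34, 40} — violation
(A=g, D=y, F=O86): rows 6, 8 → B = 43, 43 ✓
(A=g, D=x, F=O86): row 9 → B = 42 ✓
Two rows agree on ADF but differ on B, so ADF -> B does not hold.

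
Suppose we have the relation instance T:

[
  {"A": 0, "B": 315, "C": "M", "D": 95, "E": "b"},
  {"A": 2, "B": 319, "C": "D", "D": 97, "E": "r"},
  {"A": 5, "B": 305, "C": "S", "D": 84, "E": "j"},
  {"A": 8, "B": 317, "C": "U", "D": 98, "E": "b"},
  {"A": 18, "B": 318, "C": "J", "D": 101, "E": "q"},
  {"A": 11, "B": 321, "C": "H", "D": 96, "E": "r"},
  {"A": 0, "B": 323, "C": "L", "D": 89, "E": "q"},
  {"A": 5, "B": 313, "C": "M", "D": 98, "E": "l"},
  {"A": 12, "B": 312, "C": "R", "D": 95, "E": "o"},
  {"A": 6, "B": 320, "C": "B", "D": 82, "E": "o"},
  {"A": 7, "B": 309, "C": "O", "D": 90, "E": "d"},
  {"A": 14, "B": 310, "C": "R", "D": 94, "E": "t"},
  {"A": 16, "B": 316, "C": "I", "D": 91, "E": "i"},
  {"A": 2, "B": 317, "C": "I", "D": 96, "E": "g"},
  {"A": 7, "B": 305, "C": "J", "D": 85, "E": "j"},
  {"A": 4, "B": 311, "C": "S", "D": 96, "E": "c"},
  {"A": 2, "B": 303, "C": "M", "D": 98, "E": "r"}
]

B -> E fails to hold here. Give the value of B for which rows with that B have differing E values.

317

B=315: 1 row → E = b ✓
B=319: 1 row → E = r ✓
B=305: 2 rows → E = j, j ✓
B=317: 2 rows → E takes values {b, g} — violation
B=318: 1 row → E = q ✓
B=321: 1 row → E = r ✓
B=323: 1 row → E = q ✓
B=313: 1 row → E = l ✓
B=312: 1 row → E = o ✓
B=320: 1 row → E = o ✓
B=309: 1 row → E = d ✓
B=310: 1 row → E = t ✓
B=316: 1 row → E = i ✓
B=311: 1 row → E = c ✓
B=303: 1 row → E = r ✓
The only B value with inconsistent E is B=317.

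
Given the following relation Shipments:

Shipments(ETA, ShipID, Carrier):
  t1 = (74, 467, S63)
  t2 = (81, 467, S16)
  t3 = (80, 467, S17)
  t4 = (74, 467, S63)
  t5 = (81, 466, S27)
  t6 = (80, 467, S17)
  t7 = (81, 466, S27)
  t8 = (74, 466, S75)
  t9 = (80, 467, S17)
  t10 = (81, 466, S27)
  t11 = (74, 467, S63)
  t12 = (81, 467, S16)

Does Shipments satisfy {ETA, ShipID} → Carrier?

Yes

(ETA=74, ShipID=467): rows 1, 4, 11 → Carrier = S63, S63, S63 ✓
(ETA=81, ShipID=467): rows 2, 12 → Carrier = S16, S16 ✓
(ETA=80, ShipID=467): rows 3, 6, 9 → Carrier = S17, S17, S17 ✓
(ETA=81, ShipID=466): rows 5, 7, 10 → Carrier = S27, S27, S27 ✓
(ETA=74, ShipID=466): row 8 → Carrier = S75 ✓
Every {ETA, ShipID} value is associated with a single Carrier value, so {ETA, ShipID} → Carrier holds.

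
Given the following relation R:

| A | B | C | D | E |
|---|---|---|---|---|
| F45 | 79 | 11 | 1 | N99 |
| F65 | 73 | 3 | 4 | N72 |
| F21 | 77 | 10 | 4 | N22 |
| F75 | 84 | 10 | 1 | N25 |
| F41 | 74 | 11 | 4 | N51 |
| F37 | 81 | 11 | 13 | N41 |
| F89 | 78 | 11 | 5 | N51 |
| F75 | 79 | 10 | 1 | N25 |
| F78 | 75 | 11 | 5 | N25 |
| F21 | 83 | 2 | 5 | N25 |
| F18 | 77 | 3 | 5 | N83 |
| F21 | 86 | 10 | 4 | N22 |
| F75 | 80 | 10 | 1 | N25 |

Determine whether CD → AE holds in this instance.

No

(C=11, D=1): 1 row → {A,E} = (F45, N99) ✓
(C=3, D=4): 1 row → {A,E} = (F65, N72) ✓
(C=10, D=4): 2 rows → {A,E} = (F21, N22), (F21, N22) ✓
(C=10, D=1): 3 rows → {A,E} = (F75, N25), (F75, N25), (F75, N25) ✓
(C=11, D=4): 1 row → {A,E} = (F41, N51) ✓
(C=11, D=13): 1 row → {A,E} = (F37, N41) ✓
(C=11, D=5): 2 rows → {A,E} takes values {(F89, N51), (F78, N25)} — violation
(C=2, D=5): 1 row → {A,E} = (F21, N25) ✓
(C=3, D=5): 1 row → {A,E} = (F18, N83) ✓
Two rows agree on CD but differ on AE, so CD → AE does not hold.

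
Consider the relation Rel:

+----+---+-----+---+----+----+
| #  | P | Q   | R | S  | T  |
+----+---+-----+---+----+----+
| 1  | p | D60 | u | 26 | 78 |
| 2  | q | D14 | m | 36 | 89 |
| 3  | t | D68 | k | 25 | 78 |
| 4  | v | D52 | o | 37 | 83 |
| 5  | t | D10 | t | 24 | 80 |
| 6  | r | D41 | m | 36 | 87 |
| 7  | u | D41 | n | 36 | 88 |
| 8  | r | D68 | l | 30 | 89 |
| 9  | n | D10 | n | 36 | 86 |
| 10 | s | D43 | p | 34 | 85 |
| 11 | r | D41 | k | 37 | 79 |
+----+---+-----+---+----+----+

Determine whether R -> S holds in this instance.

No

R=u: row 1 → S = 26 ✓
R=m: rows 2, 6 → S = 36, 36 ✓
R=k: rows 3, 11 → S takes values {25, 37} — violation
R=o: row 4 → S = 37 ✓
R=t: row 5 → S = 24 ✓
R=n: rows 7, 9 → S = 36, 36 ✓
R=l: row 8 → S = 30 ✓
R=p: row 10 → S = 34 ✓
Two rows agree on R but differ on S, so R -> S does not hold.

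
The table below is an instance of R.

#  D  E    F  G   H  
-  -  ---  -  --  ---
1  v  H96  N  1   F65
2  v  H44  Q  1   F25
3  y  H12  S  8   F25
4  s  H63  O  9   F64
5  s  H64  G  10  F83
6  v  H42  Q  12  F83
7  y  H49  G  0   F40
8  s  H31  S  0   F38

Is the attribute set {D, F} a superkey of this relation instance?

Rows 2 and 6 have the same {D, F} value (D=v, F=Q) but are distinct tuples, so {D, F} does not determine every attribute — not a superkey.

No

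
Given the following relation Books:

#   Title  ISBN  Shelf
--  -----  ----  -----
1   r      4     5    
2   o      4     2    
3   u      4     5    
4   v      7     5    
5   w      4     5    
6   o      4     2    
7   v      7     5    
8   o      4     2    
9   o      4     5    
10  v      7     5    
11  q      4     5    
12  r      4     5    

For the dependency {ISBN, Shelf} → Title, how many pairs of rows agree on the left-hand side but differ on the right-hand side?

14

(ISBN=4, Shelf=5): violating pairs (1,3), (1,5), (1,9), (1,11), (3,5), (3,9), (3,11), (3,12), (5,9), (5,11), (5,12), (9,11), (9,12), (11,12) — 14 pairs.
(ISBN=4, Shelf=2): all 3 rows agree on Title — 0 pairs.
(ISBN=7, Shelf=5): all 3 rows agree on Title — 0 pairs.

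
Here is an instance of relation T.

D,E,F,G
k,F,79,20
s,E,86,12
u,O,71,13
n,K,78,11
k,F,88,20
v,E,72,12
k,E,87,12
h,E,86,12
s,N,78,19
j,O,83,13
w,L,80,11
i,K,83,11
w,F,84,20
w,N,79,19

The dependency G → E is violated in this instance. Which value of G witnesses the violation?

11

G=20: 3 rows → E = F, F, F ✓
G=12: 4 rows → E = E, E, E, E ✓
G=13: 2 rows → E = O, O ✓
G=11: 3 rows → E takes values {K, L} — violation
G=19: 2 rows → E = N, N ✓
The only G value with inconsistent E is G=11.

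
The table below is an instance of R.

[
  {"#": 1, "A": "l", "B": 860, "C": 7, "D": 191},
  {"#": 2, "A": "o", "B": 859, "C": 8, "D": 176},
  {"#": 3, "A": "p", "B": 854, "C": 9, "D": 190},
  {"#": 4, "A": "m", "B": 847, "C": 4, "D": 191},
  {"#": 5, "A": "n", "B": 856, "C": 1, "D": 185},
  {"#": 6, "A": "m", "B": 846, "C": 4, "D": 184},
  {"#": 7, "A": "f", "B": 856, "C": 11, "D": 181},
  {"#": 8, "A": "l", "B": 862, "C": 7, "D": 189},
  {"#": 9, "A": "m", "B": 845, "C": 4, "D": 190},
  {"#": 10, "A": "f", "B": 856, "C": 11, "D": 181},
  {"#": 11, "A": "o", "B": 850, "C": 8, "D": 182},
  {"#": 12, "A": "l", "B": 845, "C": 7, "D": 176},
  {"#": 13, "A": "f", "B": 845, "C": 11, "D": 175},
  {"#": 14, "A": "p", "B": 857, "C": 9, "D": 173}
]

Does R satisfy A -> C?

Yes

A=l: rows 1, 8, 12 → C = 7, 7, 7 ✓
A=o: rows 2, 11 → C = 8, 8 ✓
A=p: rows 3, 14 → C = 9, 9 ✓
A=m: rows 4, 6, 9 → C = 4, 4, 4 ✓
A=n: row 5 → C = 1 ✓
A=f: rows 7, 10, 13 → C = 11, 11, 11 ✓
Every A value is associated with a single C value, so A -> C holds.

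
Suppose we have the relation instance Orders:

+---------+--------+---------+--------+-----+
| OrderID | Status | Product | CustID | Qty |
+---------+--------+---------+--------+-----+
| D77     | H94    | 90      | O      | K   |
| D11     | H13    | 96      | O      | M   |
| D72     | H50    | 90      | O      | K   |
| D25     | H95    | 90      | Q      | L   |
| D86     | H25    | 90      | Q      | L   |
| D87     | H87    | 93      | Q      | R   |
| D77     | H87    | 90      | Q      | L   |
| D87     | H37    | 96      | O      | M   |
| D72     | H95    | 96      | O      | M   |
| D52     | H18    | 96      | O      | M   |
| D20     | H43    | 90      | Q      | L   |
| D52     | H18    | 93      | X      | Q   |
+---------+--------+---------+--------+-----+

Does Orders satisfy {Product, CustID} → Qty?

Yes

(Product=90, CustID=O): 2 rows → Qty = K, K ✓
(Product=96, CustID=O): 4 rows → Qty = M, M, M, M ✓
(Product=90, CustID=Q): 4 rows → Qty = L, L, L, L ✓
(Product=93, CustID=Q): 1 row → Qty = R ✓
(Product=93, CustID=X): 1 row → Qty = Q ✓
Every {Product, CustID} value is associated with a single Qty value, so {Product, CustID} → Qty holds.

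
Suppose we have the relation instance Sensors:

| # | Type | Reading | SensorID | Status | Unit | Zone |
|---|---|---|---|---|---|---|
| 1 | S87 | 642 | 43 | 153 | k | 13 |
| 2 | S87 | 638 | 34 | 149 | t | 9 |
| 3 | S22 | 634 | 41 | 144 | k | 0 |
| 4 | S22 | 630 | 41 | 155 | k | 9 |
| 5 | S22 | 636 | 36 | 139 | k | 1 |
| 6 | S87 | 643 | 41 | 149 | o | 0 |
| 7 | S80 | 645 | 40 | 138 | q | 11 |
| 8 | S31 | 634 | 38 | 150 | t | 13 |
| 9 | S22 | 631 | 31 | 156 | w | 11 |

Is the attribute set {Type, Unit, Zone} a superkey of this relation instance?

All 9 rows have distinct {Type, Unit, Zone} values, so {Type, Unit, Zone} → (all attributes) holds and {Type, Unit, Zone} is a superkey.

Yes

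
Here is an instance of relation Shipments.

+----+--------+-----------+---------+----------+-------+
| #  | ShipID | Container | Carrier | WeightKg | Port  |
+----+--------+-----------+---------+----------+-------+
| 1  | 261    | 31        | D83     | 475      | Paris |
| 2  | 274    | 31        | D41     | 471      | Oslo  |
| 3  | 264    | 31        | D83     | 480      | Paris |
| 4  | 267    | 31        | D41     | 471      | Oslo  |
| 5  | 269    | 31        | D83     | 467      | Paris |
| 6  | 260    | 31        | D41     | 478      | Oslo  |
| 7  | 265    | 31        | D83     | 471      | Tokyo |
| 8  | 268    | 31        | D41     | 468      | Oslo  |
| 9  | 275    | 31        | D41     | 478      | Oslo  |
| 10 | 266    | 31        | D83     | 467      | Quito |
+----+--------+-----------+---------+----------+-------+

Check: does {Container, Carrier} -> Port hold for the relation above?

No

(Container=31, Carrier=D83): rows 1, 3, 5, 7, 10 → Port takes values {Paris, Tokyo, Quito} — violation
(Container=31, Carrier=D41): rows 2, 4, 6, 8, 9 → Port = Oslo, Oslo, Oslo, Oslo, Oslo ✓
Two rows agree on {Container, Carrier} but differ on Port, so {Container, Carrier} -> Port does not hold.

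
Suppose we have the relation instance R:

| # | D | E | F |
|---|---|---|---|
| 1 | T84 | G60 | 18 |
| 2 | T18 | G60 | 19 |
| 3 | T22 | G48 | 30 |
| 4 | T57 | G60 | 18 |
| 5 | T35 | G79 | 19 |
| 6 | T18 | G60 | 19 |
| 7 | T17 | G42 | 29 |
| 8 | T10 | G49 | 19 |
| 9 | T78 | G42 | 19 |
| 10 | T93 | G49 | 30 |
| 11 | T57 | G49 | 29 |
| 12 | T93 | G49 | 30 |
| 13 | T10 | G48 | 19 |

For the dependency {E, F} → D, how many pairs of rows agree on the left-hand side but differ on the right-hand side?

(E=G60, F=18): violating pairs (1,4) — 1 pair.
(E=G60, F=19): all 2 rows agree on D — 0 pairs.
(E=G49, F=30): all 2 rows agree on D — 0 pairs.

1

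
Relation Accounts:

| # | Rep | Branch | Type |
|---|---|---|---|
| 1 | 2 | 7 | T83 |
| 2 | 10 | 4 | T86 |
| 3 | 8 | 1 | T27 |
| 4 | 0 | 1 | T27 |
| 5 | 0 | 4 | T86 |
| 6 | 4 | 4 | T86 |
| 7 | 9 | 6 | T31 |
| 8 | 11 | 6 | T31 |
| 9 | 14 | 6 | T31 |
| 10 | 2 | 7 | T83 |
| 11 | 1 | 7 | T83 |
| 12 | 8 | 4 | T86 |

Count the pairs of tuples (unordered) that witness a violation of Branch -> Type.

0

Branch=7: all 3 rows agree on Type — 0 pairs.
Branch=4: all 4 rows agree on Type — 0 pairs.
Branch=1: all 2 rows agree on Type — 0 pairs.
Branch=6: all 3 rows agree on Type — 0 pairs.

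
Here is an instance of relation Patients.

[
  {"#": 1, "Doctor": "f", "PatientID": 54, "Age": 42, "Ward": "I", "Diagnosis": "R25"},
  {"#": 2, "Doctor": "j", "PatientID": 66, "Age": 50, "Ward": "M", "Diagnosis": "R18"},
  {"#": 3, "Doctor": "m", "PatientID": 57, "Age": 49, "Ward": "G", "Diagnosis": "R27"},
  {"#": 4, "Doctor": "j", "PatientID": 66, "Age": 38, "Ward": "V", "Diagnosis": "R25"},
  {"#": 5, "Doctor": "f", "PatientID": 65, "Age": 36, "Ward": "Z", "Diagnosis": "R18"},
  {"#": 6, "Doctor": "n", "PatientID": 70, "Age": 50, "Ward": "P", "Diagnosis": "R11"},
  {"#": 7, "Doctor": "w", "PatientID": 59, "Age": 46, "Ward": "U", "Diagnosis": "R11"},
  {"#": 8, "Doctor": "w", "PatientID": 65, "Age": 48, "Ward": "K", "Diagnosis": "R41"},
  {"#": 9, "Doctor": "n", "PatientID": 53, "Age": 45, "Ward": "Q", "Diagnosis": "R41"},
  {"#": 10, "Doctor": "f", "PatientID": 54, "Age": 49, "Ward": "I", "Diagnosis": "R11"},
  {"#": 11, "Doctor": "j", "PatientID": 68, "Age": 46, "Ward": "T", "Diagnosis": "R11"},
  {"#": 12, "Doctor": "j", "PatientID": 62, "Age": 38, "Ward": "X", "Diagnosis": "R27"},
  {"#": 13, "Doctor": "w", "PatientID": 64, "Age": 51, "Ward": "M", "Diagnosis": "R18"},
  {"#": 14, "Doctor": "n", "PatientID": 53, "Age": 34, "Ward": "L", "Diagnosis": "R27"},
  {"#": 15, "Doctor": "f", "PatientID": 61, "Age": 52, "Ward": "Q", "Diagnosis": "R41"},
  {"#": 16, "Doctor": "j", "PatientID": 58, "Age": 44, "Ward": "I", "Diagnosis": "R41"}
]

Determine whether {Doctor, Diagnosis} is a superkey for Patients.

All 16 rows have distinct {Doctor, Diagnosis} values, so {Doctor, Diagnosis} → (all attributes) holds and {Doctor, Diagnosis} is a superkey.

Yes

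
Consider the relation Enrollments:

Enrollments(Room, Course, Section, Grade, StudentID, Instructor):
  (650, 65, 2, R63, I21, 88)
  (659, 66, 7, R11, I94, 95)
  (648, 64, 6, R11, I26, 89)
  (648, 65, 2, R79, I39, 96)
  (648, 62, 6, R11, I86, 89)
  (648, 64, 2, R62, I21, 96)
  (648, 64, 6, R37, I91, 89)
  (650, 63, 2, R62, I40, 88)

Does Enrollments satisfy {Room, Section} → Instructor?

Yes

(Room=650, Section=2): 2 rows → Instructor = 88, 88 ✓
(Room=659, Section=7): 1 row → Instructor = 95 ✓
(Room=648, Section=6): 3 rows → Instructor = 89, 89, 89 ✓
(Room=648, Section=2): 2 rows → Instructor = 96, 96 ✓
Every {Room, Section} value is associated with a single Instructor value, so {Room, Section} → Instructor holds.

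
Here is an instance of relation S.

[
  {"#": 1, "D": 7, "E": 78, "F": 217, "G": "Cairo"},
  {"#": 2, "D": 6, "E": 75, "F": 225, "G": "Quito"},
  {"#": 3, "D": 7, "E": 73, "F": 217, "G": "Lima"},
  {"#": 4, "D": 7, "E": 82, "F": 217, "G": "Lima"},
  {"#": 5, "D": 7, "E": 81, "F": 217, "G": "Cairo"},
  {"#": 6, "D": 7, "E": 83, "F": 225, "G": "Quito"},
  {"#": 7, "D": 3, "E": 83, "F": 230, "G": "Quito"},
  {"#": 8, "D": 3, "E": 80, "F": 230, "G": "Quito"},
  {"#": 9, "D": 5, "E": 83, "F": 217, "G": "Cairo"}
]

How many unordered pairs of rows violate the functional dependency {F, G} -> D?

3

(F=217, G=Cairo): violating pairs (1,9), (5,9) — 2 pairs.
(F=225, G=Quito): violating pairs (2,6) — 1 pair.
(F=217, G=Lima): all 2 rows agree on D — 0 pairs.
(F=230, G=Quito): all 2 rows agree on D — 0 pairs.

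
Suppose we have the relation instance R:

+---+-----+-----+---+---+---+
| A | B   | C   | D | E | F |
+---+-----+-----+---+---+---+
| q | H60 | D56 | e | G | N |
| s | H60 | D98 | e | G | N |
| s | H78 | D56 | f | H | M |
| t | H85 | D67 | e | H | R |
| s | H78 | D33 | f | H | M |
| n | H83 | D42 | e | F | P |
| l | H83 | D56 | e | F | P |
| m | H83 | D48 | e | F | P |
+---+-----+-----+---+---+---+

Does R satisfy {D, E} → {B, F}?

(D=e, E=G): 2 rows → {B,F} = (H60, N), (H60, N) ✓
(D=f, E=H): 2 rows → {B,F} = (H78, M), (H78, M) ✓
(D=e, E=H): 1 row → {B,F} = (H85, R) ✓
(D=e, E=F): 3 rows → {B,F} = (H83, P), (H83, P), (H83, P) ✓
Every {D, E} value is associated with a single {B, F} value, so {D, E} → {B, F} holds.

Yes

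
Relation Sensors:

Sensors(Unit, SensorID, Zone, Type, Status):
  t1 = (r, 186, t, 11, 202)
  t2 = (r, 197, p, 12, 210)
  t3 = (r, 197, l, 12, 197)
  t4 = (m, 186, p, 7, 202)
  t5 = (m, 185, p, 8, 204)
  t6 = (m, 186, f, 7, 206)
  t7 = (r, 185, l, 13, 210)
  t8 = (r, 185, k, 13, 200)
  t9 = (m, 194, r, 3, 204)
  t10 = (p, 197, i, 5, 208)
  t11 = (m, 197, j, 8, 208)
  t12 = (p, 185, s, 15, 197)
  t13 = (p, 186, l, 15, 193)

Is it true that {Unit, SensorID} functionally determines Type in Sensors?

(Unit=r, SensorID=186): row 1 → Type = 11 ✓
(Unit=r, SensorID=197): rows 2, 3 → Type = 12, 12 ✓
(Unit=m, SensorID=186): rows 4, 6 → Type = 7, 7 ✓
(Unit=m, SensorID=185): row 5 → Type = 8 ✓
(Unit=r, SensorID=185): rows 7, 8 → Type = 13, 13 ✓
(Unit=m, SensorID=194): row 9 → Type = 3 ✓
(Unit=p, SensorID=197): row 10 → Type = 5 ✓
(Unit=m, SensorID=197): row 11 → Type = 8 ✓
(Unit=p, SensorID=185): row 12 → Type = 15 ✓
(Unit=p, SensorID=186): row 13 → Type = 15 ✓
Every {Unit, SensorID} value is associated with a single Type value, so {Unit, SensorID} → Type holds.

Yes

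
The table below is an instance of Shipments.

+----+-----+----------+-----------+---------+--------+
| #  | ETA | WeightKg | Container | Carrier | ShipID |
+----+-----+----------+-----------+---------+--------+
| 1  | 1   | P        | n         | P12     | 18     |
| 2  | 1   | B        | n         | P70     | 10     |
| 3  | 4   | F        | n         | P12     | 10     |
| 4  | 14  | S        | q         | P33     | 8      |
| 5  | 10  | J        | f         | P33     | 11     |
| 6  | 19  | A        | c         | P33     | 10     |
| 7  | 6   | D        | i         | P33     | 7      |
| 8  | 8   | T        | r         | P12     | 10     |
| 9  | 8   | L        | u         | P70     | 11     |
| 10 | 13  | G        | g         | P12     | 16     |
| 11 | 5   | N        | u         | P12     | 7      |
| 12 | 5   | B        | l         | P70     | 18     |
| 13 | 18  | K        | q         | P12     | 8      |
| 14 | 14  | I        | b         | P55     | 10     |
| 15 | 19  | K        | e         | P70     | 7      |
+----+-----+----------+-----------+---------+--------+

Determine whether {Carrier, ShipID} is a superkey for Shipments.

No

Rows 3 and 8 have the same {Carrier, ShipID} value (Carrier=P12, ShipID=10) but are distinct tuples, so {Carrier, ShipID} does not determine every attribute — not a superkey.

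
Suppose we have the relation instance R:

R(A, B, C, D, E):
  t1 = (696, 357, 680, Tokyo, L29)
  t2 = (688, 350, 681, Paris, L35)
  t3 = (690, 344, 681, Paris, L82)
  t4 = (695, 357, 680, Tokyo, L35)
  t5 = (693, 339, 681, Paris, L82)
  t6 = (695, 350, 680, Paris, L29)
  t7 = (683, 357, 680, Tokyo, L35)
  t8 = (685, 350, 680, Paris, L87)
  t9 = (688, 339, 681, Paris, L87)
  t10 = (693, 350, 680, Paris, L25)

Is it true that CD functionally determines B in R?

No

(C=680, D=Tokyo): rows 1, 4, 7 → B = 357, 357, 357 ✓
(C=681, D=Paris): rows 2, 3, 5, 9 → B takes values {350, 344, 339} — violation
(C=680, D=Paris): rows 6, 8, 10 → B = 350, 350, 350 ✓
Two rows agree on CD but differ on B, so CD -> B does not hold.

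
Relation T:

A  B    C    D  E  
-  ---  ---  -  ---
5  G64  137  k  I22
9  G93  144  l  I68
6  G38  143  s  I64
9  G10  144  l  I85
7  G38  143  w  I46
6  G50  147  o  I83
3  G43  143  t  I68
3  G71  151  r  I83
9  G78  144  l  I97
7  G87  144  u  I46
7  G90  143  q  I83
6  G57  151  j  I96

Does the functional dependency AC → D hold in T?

(A=5, C=137): 1 row → D = k ✓
(A=9, C=144): 3 rows → D = l, l, l ✓
(A=6, C=143): 1 row → D = s ✓
(A=7, C=143): 2 rows → D takes values {w, q} — violation
(A=6, C=147): 1 row → D = o ✓
(A=3, C=143): 1 row → D = t ✓
(A=3, C=151): 1 row → D = r ✓
(A=7, C=144): 1 row → D = u ✓
(A=6, C=151): 1 row → D = j ✓
Two rows agree on AC but differ on D, so AC → D does not hold.

No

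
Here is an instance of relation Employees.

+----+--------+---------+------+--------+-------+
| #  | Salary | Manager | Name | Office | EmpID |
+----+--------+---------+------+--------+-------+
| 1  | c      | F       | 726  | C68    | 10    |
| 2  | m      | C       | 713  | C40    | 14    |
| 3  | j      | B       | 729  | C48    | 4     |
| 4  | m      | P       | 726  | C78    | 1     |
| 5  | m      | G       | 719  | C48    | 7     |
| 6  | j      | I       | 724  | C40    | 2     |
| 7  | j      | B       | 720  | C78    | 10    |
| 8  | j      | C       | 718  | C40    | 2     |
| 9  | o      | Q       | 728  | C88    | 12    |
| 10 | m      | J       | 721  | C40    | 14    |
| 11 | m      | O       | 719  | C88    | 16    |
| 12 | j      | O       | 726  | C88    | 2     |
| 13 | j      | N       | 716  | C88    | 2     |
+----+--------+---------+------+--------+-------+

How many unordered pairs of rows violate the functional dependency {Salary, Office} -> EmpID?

0

(Salary=m, Office=C40): all 2 rows agree on EmpID — 0 pairs.
(Salary=j, Office=C40): all 2 rows agree on EmpID — 0 pairs.
(Salary=j, Office=C88): all 2 rows agree on EmpID — 0 pairs.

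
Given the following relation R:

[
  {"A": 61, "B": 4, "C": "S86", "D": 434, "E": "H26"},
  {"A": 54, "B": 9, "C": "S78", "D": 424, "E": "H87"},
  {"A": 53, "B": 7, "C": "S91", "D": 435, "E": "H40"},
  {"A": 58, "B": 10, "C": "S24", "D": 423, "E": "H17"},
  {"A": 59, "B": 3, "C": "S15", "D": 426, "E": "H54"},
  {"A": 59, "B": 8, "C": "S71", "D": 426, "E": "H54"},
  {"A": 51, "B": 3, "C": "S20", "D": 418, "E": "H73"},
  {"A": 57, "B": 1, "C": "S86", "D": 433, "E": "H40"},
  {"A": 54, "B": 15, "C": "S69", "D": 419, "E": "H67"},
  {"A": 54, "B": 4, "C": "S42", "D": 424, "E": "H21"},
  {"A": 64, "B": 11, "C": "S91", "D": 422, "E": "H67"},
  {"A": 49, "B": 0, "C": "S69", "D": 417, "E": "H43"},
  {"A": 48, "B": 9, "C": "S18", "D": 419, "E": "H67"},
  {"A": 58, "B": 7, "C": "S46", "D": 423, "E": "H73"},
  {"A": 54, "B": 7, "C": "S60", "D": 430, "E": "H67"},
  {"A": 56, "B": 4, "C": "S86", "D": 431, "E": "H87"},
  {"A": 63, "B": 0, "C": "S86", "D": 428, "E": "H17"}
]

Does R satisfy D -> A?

No

D=434: 1 row → A = 61 ✓
D=424: 2 rows → A = 54, 54 ✓
D=435: 1 row → A = 53 ✓
D=423: 2 rows → A = 58, 58 ✓
D=426: 2 rows → A = 59, 59 ✓
D=418: 1 row → A = 51 ✓
D=433: 1 row → A = 57 ✓
D=419: 2 rows → A takes values {54, 48} — violation
D=422: 1 row → A = 64 ✓
D=417: 1 row → A = 49 ✓
D=430: 1 row → A = 54 ✓
D=431: 1 row → A = 56 ✓
D=428: 1 row → A = 63 ✓
Two rows agree on D but differ on A, so D -> A does not hold.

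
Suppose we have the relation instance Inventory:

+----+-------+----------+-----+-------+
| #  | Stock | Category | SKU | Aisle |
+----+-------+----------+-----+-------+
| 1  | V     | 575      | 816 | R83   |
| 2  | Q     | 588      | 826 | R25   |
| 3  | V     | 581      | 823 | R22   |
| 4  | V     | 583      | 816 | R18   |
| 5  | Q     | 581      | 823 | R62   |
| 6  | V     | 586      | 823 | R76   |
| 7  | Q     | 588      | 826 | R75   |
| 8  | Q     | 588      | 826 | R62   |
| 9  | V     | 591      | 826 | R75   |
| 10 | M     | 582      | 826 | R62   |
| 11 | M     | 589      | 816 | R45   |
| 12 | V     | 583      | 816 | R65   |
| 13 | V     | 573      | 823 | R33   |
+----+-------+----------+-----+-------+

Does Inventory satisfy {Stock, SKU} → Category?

(Stock=V, SKU=816): rows 1, 4, 12 → Category takes values {575, 583} — violation
(Stock=Q, SKU=826): rows 2, 7, 8 → Category = 588, 588, 588 ✓
(Stock=V, SKU=823): rows 3, 6, 13 → Category takes values {581, 586, 573} — violation
(Stock=Q, SKU=823): row 5 → Category = 581 ✓
(Stock=V, SKU=826): row 9 → Category = 591 ✓
(Stock=M, SKU=826): row 10 → Category = 582 ✓
(Stock=M, SKU=816): row 11 → Category = 589 ✓
Two rows agree on {Stock, SKU} but differ on Category, so {Stock, SKU} → Category does not hold.

No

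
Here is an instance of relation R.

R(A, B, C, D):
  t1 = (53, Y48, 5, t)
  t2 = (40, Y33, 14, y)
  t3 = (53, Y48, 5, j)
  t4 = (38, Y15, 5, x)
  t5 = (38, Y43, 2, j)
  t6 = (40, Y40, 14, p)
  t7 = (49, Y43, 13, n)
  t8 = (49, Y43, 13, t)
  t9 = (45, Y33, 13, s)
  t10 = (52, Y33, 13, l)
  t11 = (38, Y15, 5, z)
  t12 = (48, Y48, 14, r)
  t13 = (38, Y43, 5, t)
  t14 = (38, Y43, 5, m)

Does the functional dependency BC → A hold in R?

(B=Y48, C=5): rows 1, 3 → A = 53, 53 ✓
(B=Y33, C=14): row 2 → A = 40 ✓
(B=Y15, C=5): rows 4, 11 → A = 38, 38 ✓
(B=Y43, C=2): row 5 → A = 38 ✓
(B=Y40, C=14): row 6 → A = 40 ✓
(B=Y43, C=13): rows 7, 8 → A = 49, 49 ✓
(B=Y33, C=13): rows 9, 10 → A takes values {45, 52} — violation
(B=Y48, C=14): row 12 → A = 48 ✓
(B=Y43, C=5): rows 13, 14 → A = 38, 38 ✓
Two rows agree on BC but differ on A, so BC → A does not hold.

No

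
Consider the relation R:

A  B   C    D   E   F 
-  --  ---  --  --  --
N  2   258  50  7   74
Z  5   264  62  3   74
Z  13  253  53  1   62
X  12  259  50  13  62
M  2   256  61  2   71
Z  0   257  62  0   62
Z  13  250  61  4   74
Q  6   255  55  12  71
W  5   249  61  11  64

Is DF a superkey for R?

Yes

All 9 rows have distinct DF values, so DF → (all attributes) holds and DF is a superkey.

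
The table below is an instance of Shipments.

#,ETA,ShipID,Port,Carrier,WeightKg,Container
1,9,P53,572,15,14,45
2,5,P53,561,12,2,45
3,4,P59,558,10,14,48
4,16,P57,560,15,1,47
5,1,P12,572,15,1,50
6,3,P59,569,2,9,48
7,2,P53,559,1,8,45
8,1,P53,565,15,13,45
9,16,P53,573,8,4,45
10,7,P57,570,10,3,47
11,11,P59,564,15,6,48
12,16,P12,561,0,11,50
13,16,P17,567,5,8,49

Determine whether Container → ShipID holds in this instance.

Container=45: rows 1, 2, 7, 8, 9 → ShipID = P53, P53, P53, P53, P53 ✓
Container=48: rows 3, 6, 11 → ShipID = P59, P59, P59 ✓
Container=47: rows 4, 10 → ShipID = P57, P57 ✓
Container=50: rows 5, 12 → ShipID = P12, P12 ✓
Container=49: row 13 → ShipID = P17 ✓
Every Container value is associated with a single ShipID value, so Container → ShipID holds.

Yes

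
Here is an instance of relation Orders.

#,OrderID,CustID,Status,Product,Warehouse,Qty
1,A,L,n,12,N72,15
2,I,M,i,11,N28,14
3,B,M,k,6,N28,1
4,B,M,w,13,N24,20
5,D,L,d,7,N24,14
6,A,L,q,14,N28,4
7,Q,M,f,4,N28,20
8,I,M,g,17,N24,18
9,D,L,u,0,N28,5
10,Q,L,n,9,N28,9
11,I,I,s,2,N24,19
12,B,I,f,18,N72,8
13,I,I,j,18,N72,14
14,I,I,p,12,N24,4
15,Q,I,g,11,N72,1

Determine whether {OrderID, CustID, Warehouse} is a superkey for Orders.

Rows 11 and 14 have the same {OrderID, CustID, Warehouse} value (OrderID=I, CustID=I, Warehouse=N24) but are distinct tuples, so {OrderID, CustID, Warehouse} does not determine every attribute — not a superkey.

No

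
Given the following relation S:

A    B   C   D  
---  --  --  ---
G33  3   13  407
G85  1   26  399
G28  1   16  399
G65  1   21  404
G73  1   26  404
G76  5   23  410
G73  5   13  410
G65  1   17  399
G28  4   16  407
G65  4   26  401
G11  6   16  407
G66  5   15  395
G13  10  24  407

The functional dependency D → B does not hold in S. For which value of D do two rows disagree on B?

407

D=407: 4 rows → B takes values {3, 4, 6, 10} — violation
D=399: 3 rows → B = 1, 1, 1 ✓
D=404: 2 rows → B = 1, 1 ✓
D=410: 2 rows → B = 5, 5 ✓
D=401: 1 row → B = 4 ✓
D=395: 1 row → B = 5 ✓
The only D value with inconsistent B is D=407.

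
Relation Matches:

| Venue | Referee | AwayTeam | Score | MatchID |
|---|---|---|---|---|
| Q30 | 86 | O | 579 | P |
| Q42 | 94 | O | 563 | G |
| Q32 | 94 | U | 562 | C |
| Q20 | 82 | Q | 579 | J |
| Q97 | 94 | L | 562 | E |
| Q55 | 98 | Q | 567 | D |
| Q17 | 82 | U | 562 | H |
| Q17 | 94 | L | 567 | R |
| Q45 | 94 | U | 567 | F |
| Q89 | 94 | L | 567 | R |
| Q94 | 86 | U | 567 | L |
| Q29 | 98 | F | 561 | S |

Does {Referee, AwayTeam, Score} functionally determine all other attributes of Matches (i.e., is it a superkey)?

No

Two distinct rows share (Referee=94, AwayTeam=L, Score=567), so {Referee, AwayTeam, Score} does not determine every attribute — not a superkey.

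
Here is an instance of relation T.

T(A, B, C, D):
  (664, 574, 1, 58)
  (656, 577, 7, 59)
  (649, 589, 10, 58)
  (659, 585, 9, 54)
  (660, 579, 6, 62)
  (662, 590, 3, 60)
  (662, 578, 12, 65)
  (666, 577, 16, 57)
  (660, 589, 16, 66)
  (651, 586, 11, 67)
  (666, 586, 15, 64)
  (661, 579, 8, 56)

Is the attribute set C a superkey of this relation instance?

No

Two distinct rows share C=16, so C does not determine every attribute — not a superkey.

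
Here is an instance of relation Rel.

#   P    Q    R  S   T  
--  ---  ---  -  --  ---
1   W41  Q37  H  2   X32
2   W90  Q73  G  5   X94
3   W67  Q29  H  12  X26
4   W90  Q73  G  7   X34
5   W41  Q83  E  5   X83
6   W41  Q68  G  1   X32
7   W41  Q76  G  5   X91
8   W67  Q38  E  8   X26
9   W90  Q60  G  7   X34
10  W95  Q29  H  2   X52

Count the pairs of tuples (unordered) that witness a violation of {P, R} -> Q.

(P=W90, R=G): violating pairs (2,9), (4,9) — 2 pairs.
(P=W41, R=G): violating pairs (6,7) — 1 pair.

3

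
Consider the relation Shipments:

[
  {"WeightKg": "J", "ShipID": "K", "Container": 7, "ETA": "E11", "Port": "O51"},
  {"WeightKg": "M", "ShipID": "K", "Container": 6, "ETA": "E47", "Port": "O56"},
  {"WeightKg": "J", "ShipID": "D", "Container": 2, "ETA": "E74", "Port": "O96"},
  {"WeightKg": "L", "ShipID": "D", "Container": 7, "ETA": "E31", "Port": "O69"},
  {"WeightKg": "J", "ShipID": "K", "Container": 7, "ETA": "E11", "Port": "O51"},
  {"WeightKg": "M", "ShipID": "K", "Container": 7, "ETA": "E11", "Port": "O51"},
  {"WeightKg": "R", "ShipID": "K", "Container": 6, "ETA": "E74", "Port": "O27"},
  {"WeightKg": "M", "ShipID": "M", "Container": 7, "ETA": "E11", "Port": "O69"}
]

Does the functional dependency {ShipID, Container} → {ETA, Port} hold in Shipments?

(ShipID=K, Container=7): 3 rows → {ETA,Port} = (E11, O51), (E11, O51), (E11, O51) ✓
(ShipID=K, Container=6): 2 rows → {ETA,Port} takes values {(E47, O56), (E74, O27)} — violation
(ShipID=D, Container=2): 1 row → {ETA,Port} = (E74, O96) ✓
(ShipID=D, Container=7): 1 row → {ETA,Port} = (E31, O69) ✓
(ShipID=M, Container=7): 1 row → {ETA,Port} = (E11, O69) ✓
Two rows agree on {ShipID, Container} but differ on {ETA, Port}, so {ShipID, Container} → {ETA, Port} does not hold.

No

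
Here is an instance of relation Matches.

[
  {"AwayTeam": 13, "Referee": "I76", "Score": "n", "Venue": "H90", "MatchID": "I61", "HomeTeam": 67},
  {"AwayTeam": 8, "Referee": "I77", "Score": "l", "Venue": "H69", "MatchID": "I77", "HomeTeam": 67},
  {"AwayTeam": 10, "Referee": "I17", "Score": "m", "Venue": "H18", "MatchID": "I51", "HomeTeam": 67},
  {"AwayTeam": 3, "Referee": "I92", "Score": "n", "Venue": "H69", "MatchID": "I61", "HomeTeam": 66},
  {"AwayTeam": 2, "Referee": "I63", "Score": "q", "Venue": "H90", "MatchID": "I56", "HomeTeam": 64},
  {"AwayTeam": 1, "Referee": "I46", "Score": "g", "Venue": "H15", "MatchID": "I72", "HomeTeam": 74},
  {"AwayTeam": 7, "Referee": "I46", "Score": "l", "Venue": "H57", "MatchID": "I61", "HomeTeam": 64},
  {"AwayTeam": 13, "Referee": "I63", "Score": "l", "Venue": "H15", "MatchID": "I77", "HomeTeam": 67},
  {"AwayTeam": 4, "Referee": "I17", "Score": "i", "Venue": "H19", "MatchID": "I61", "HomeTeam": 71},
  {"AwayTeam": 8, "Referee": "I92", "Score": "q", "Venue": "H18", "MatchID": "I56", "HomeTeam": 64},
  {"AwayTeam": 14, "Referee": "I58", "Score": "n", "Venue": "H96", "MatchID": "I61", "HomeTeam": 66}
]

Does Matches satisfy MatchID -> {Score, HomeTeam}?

MatchID=I61: 5 rows → {Score,HomeTeam} takes values {(n, 67), (n, 66), (l, 64), (i, 71)} — violation
MatchID=I77: 2 rows → {Score,HomeTeam} = (l, 67), (l, 67) ✓
MatchID=I51: 1 row → {Score,HomeTeam} = (m, 67) ✓
MatchID=I56: 2 rows → {Score,HomeTeam} = (q, 64), (q, 64) ✓
MatchID=I72: 1 row → {Score,HomeTeam} = (g, 74) ✓
Two rows agree on MatchID but differ on {Score, HomeTeam}, so MatchID -> {Score, HomeTeam} does not hold.

No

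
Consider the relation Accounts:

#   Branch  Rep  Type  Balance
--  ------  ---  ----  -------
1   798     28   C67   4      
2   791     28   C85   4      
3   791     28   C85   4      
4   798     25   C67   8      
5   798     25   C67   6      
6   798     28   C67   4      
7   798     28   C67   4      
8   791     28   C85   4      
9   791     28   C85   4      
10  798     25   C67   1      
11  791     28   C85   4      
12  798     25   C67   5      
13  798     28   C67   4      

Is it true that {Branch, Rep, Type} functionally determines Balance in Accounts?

No

(Branch=798, Rep=28, Type=C67): rows 1, 6, 7, 13 → Balance = 4, 4, 4, 4 ✓
(Branch=791, Rep=28, Type=C85): rows 2, 3, 8, 9, 11 → Balance = 4, 4, 4, 4, 4 ✓
(Branch=798, Rep=25, Type=C67): rows 4, 5, 10, 12 → Balance takes values {8, 6, 1, 5} — violation
Two rows agree on {Branch, Rep, Type} but differ on Balance, so {Branch, Rep, Type} -> Balance does not hold.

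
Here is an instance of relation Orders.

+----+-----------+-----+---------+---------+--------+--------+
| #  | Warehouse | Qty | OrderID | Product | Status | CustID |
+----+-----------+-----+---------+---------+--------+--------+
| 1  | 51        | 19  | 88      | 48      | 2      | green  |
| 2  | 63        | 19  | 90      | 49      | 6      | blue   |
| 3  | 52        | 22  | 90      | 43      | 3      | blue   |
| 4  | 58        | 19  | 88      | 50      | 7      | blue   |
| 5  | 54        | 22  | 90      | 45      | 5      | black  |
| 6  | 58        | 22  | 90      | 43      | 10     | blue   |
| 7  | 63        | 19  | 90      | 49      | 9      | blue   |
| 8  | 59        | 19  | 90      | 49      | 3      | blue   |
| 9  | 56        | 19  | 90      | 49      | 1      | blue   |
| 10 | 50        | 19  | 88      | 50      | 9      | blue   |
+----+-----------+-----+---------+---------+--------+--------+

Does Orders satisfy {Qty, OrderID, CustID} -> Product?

Yes

(Qty=19, OrderID=88, CustID=green): row 1 → Product = 48 ✓
(Qty=19, OrderID=90, CustID=blue): rows 2, 7, 8, 9 → Product = 49, 49, 49, 49 ✓
(Qty=22, OrderID=90, CustID=blue): rows 3, 6 → Product = 43, 43 ✓
(Qty=19, OrderID=88, CustID=blue): rows 4, 10 → Product = 50, 50 ✓
(Qty=22, OrderID=90, CustID=black): row 5 → Product = 45 ✓
Every {Qty, OrderID, CustID} value is associated with a single Product value, so {Qty, OrderID, CustID} -> Product holds.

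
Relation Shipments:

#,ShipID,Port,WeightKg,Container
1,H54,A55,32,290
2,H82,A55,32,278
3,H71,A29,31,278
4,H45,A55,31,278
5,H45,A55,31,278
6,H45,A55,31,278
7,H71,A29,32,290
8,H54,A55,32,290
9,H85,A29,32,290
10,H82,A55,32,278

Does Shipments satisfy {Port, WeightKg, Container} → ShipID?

(Port=A55, WeightKg=32, Container=290): rows 1, 8 → ShipID = H54, H54 ✓
(Port=A55, WeightKg=32, Container=278): rows 2, 10 → ShipID = H82, H82 ✓
(Port=A29, WeightKg=31, Container=278): row 3 → ShipID = H71 ✓
(Port=A55, WeightKg=31, Container=278): rows 4, 5, 6 → ShipID = H45, H45, H45 ✓
(Port=A29, WeightKg=32, Container=290): rows 7, 9 → ShipID takes values {H71, H85} — violation
Two rows agree on {Port, WeightKg, Container} but differ on ShipID, so {Port, WeightKg, Container} → ShipID does not hold.

No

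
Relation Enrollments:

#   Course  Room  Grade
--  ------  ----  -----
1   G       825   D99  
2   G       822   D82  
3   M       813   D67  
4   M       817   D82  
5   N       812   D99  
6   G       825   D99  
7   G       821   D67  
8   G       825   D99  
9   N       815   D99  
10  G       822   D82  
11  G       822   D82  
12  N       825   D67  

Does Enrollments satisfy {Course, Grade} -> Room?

(Course=G, Grade=D99): rows 1, 6, 8 → Room = 825, 825, 825 ✓
(Course=G, Grade=D82): rows 2, 10, 11 → Room = 822, 822, 822 ✓
(Course=M, Grade=D67): row 3 → Room = 813 ✓
(Course=M, Grade=D82): row 4 → Room = 817 ✓
(Course=N, Grade=D99): rows 5, 9 → Room takes values {812, 815} — violation
(Course=G, Grade=D67): row 7 → Room = 821 ✓
(Course=N, Grade=D67): row 12 → Room = 825 ✓
Two rows agree on {Course, Grade} but differ on Room, so {Course, Grade} -> Room does not hold.

No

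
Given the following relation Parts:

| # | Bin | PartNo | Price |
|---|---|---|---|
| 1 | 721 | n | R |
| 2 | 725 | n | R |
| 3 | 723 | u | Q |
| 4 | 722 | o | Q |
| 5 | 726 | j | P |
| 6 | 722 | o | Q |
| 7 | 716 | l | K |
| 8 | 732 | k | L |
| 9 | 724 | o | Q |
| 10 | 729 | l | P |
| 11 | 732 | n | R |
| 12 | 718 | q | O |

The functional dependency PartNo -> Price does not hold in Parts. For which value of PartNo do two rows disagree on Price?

PartNo=n: rows 1, 2, 11 → Price = R, R, R ✓
PartNo=u: row 3 → Price = Q ✓
PartNo=o: rows 4, 6, 9 → Price = Q, Q, Q ✓
PartNo=j: row 5 → Price = P ✓
PartNo=l: rows 7, 10 → Price takes values {K, P} — violation
PartNo=k: row 8 → Price = L ✓
PartNo=q: row 12 → Price = O ✓
The only PartNo value with inconsistent Price is PartNo=l.

l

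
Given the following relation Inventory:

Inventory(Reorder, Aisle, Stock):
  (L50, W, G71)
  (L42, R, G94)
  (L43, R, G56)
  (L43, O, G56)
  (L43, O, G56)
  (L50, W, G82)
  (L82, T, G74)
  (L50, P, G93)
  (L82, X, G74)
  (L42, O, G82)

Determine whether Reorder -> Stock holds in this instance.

No

Reorder=L50: 3 rows → Stock takes values {G71, G82, G93} — violation
Reorder=L42: 2 rows → Stock takes values {G94, G82} — violation
Reorder=L43: 3 rows → Stock = G56, G56, G56 ✓
Reorder=L82: 2 rows → Stock = G74, G74 ✓
Two rows agree on Reorder but differ on Stock, so Reorder -> Stock does not hold.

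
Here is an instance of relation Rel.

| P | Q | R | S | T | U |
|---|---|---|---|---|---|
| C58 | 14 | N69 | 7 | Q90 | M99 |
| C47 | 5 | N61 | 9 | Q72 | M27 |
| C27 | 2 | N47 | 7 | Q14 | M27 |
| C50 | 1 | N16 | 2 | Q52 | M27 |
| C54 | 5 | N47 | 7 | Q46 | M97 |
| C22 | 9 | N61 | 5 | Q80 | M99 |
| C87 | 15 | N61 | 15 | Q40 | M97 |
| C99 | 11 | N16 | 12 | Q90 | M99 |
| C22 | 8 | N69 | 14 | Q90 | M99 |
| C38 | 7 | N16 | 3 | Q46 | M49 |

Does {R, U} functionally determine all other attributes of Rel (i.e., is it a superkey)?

Two distinct rows share (R=N69, U=M99), so {R, U} does not determine every attribute — not a superkey.

No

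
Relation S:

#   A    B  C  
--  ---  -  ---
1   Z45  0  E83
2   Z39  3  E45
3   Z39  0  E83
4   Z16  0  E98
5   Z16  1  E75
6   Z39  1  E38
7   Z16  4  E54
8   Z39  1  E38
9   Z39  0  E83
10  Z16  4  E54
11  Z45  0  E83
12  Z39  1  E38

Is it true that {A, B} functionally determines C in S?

Yes

(A=Z45, B=0): rows 1, 11 → C = E83, E83 ✓
(A=Z39, B=3): row 2 → C = E45 ✓
(A=Z39, B=0): rows 3, 9 → C = E83, E83 ✓
(A=Z16, B=0): row 4 → C = E98 ✓
(A=Z16, B=1): row 5 → C = E75 ✓
(A=Z39, B=1): rows 6, 8, 12 → C = E38, E38, E38 ✓
(A=Z16, B=4): rows 7, 10 → C = E54, E54 ✓
Every {A, B} value is associated with a single C value, so {A, B} → C holds.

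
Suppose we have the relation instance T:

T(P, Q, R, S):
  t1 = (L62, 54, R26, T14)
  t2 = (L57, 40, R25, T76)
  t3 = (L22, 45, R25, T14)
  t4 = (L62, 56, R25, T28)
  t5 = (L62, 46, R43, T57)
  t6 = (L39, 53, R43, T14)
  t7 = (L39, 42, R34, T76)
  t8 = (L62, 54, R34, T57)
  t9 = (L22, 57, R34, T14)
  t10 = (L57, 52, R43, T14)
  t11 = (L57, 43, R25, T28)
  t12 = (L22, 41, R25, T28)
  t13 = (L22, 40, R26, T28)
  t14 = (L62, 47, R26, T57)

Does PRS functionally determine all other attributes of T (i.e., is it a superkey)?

All 14 rows have distinct PRS values, so PRS → (all attributes) holds and PRS is a superkey.

Yes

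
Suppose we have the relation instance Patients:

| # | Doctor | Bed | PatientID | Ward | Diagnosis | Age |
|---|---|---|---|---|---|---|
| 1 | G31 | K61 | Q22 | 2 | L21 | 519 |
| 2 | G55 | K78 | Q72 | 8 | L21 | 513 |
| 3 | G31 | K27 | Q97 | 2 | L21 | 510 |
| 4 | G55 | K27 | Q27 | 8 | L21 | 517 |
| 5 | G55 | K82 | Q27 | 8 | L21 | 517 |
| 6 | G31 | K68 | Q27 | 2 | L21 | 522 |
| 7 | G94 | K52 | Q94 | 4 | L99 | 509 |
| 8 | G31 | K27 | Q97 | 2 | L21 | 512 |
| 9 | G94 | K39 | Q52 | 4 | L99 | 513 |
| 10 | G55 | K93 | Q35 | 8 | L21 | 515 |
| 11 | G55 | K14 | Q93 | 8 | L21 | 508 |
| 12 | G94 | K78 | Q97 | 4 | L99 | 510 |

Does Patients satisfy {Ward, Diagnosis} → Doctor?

Yes

(Ward=2, Diagnosis=L21): rows 1, 3, 6, 8 → Doctor = G31, G31, G31, G31 ✓
(Ward=8, Diagnosis=L21): rows 2, 4, 5, 10, 11 → Doctor = G55, G55, G55, G55, G55 ✓
(Ward=4, Diagnosis=L99): rows 7, 9, 12 → Doctor = G94, G94, G94 ✓
Every {Ward, Diagnosis} value is associated with a single Doctor value, so {Ward, Diagnosis} → Doctor holds.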